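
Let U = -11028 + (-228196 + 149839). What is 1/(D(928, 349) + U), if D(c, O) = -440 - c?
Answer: -1/90753 ≈ -1.1019e-5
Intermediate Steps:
U = -89385 (U = -11028 - 78357 = -89385)
1/(D(928, 349) + U) = 1/((-440 - 1*928) - 89385) = 1/((-440 - 928) - 89385) = 1/(-1368 - 89385) = 1/(-90753) = -1/90753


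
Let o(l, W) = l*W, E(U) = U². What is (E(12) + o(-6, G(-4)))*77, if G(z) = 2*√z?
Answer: 11088 - 1848*I ≈ 11088.0 - 1848.0*I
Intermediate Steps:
o(l, W) = W*l
(E(12) + o(-6, G(-4)))*77 = (12² + (2*√(-4))*(-6))*77 = (144 + (2*(2*I))*(-6))*77 = (144 + (4*I)*(-6))*77 = (144 - 24*I)*77 = 11088 - 1848*I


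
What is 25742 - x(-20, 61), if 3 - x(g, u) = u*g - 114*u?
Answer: 17565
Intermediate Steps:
x(g, u) = 3 + 114*u - g*u (x(g, u) = 3 - (u*g - 114*u) = 3 - (g*u - 114*u) = 3 - (-114*u + g*u) = 3 + (114*u - g*u) = 3 + 114*u - g*u)
25742 - x(-20, 61) = 25742 - (3 + 114*61 - 1*(-20)*61) = 25742 - (3 + 6954 + 1220) = 25742 - 1*8177 = 25742 - 8177 = 17565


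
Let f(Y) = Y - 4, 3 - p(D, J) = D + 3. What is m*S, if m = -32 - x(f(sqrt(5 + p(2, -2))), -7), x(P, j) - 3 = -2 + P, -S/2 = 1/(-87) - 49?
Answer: -8528/3 - 8528*sqrt(3)/87 ≈ -3012.4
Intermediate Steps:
p(D, J) = -D (p(D, J) = 3 - (D + 3) = 3 - (3 + D) = 3 + (-3 - D) = -D)
S = 8528/87 (S = -2*(1/(-87) - 49) = -2*(-1/87 - 49) = -2*(-4264/87) = 8528/87 ≈ 98.023)
f(Y) = -4 + Y
x(P, j) = 1 + P (x(P, j) = 3 + (-2 + P) = 1 + P)
m = -29 - sqrt(3) (m = -32 - (1 + (-4 + sqrt(5 - 1*2))) = -32 - (1 + (-4 + sqrt(5 - 2))) = -32 - (1 + (-4 + sqrt(3))) = -32 - (-3 + sqrt(3)) = -32 + (3 - sqrt(3)) = -29 - sqrt(3) ≈ -30.732)
m*S = (-29 - sqrt(3))*(8528/87) = -8528/3 - 8528*sqrt(3)/87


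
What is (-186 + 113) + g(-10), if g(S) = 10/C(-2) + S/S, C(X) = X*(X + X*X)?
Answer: -149/2 ≈ -74.500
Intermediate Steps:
C(X) = X*(X + X²)
g(S) = -3/2 (g(S) = 10/(((-2)²*(1 - 2))) + S/S = 10/((4*(-1))) + 1 = 10/(-4) + 1 = 10*(-¼) + 1 = -5/2 + 1 = -3/2)
(-186 + 113) + g(-10) = (-186 + 113) - 3/2 = -73 - 3/2 = -149/2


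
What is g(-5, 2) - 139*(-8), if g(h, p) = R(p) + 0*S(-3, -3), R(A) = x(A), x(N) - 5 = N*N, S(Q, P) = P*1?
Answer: 1121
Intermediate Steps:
S(Q, P) = P
x(N) = 5 + N² (x(N) = 5 + N*N = 5 + N²)
R(A) = 5 + A²
g(h, p) = 5 + p² (g(h, p) = (5 + p²) + 0*(-3) = (5 + p²) + 0 = 5 + p²)
g(-5, 2) - 139*(-8) = (5 + 2²) - 139*(-8) = (5 + 4) + 1112 = 9 + 1112 = 1121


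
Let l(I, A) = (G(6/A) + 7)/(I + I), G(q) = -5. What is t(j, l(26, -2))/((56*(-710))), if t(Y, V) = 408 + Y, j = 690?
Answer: -549/19880 ≈ -0.027616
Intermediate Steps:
l(I, A) = 1/I (l(I, A) = (-5 + 7)/(I + I) = 2/((2*I)) = 2*(1/(2*I)) = 1/I)
t(j, l(26, -2))/((56*(-710))) = (408 + 690)/((56*(-710))) = 1098/(-39760) = 1098*(-1/39760) = -549/19880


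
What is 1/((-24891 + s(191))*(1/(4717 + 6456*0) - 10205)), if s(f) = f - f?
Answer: 4717/1198177668744 ≈ 3.9368e-9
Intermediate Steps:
s(f) = 0
1/((-24891 + s(191))*(1/(4717 + 6456*0) - 10205)) = 1/((-24891 + 0)*(1/(4717 + 6456*0) - 10205)) = 1/((-24891)*(1/(4717 + 0) - 10205)) = -1/(24891*(1/4717 - 10205)) = -1/(24891*(-48136984/4717)) = -1/24891*(-4717/48136984) = 4717/1198177668744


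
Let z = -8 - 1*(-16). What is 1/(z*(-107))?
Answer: -1/856 ≈ -0.0011682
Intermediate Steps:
z = 8 (z = -8 + 16 = 8)
1/(z*(-107)) = 1/(8*(-107)) = 1/(-856) = -1/856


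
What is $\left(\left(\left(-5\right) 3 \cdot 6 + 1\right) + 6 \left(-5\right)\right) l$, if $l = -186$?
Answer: $22134$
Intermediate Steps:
$\left(\left(\left(-5\right) 3 \cdot 6 + 1\right) + 6 \left(-5\right)\right) l = \left(\left(\left(-5\right) 3 \cdot 6 + 1\right) + 6 \left(-5\right)\right) \left(-186\right) = \left(\left(\left(-15\right) 6 + 1\right) - 30\right) \left(-186\right) = \left(\left(-90 + 1\right) - 30\right) \left(-186\right) = \left(-89 - 30\right) \left(-186\right) = \left(-119\right) \left(-186\right) = 22134$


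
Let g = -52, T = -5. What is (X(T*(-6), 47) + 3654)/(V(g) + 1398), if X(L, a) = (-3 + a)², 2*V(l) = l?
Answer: 2795/686 ≈ 4.0743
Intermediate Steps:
V(l) = l/2
(X(T*(-6), 47) + 3654)/(V(g) + 1398) = ((-3 + 47)² + 3654)/((½)*(-52) + 1398) = (44² + 3654)/(-26 + 1398) = (1936 + 3654)/1372 = 5590*(1/1372) = 2795/686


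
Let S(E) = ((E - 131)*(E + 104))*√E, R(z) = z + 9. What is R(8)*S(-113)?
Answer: 37332*I*√113 ≈ 3.9684e+5*I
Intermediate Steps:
R(z) = 9 + z
S(E) = √E*(-131 + E)*(104 + E) (S(E) = ((-131 + E)*(104 + E))*√E = √E*(-131 + E)*(104 + E))
R(8)*S(-113) = (9 + 8)*(√(-113)*(-13624 + (-113)² - 27*(-113))) = 17*((I*√113)*(-13624 + 12769 + 3051)) = 17*((I*√113)*2196) = 17*(2196*I*√113) = 37332*I*√113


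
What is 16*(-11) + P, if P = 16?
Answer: -160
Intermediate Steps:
16*(-11) + P = 16*(-11) + 16 = -176 + 16 = -160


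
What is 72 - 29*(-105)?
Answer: 3117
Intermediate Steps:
72 - 29*(-105) = 72 + 3045 = 3117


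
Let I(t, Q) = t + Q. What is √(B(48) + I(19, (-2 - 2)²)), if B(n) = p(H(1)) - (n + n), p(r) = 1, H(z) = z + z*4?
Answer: 2*I*√15 ≈ 7.746*I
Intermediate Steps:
H(z) = 5*z (H(z) = z + 4*z = 5*z)
I(t, Q) = Q + t
B(n) = 1 - 2*n (B(n) = 1 - (n + n) = 1 - 2*n)
√(B(48) + I(19, (-2 - 2)²)) = √((1 - 2*48) + ((-2 - 2)² + 19)) = √((1 - 96) + ((-4)² + 19)) = √(-95 + (16 + 19)) = √(-95 + 35) = √(-60) = 2*I*√15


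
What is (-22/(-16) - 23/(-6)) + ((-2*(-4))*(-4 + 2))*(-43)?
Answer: 16637/24 ≈ 693.21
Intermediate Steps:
(-22/(-16) - 23/(-6)) + ((-2*(-4))*(-4 + 2))*(-43) = (-22*(-1/16) - 23*(-⅙)) + (8*(-2))*(-43) = (11/8 + 23/6) - 16*(-43) = 125/24 + 688 = 16637/24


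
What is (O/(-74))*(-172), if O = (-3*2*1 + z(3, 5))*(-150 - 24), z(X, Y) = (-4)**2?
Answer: -149640/37 ≈ -4044.3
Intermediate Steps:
z(X, Y) = 16
O = -1740 (O = (-3*2*1 + 16)*(-150 - 24) = (-6*1 + 16)*(-174) = (-6 + 16)*(-174) = 10*(-174) = -1740)
(O/(-74))*(-172) = -1740/(-74)*(-172) = -1740*(-1/74)*(-172) = (870/37)*(-172) = -149640/37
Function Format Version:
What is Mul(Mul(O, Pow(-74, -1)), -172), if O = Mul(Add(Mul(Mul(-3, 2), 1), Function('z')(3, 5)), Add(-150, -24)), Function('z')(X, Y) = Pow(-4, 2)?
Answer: Rational(-149640, 37) ≈ -4044.3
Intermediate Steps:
Function('z')(X, Y) = 16
O = -1740 (O = Mul(Add(Mul(Mul(-3, 2), 1), 16), Add(-150, -24)) = Mul(Add(Mul(-6, 1), 16), -174) = Mul(Add(-6, 16), -174) = Mul(10, -174) = -1740)
Mul(Mul(O, Pow(-74, -1)), -172) = Mul(Mul(-1740, Pow(-74, -1)), -172) = Mul(Mul(-1740, Rational(-1, 74)), -172) = Mul(Rational(870, 37), -172) = Rational(-149640, 37)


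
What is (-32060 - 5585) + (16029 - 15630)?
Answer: -37246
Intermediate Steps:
(-32060 - 5585) + (16029 - 15630) = -37645 + 399 = -37246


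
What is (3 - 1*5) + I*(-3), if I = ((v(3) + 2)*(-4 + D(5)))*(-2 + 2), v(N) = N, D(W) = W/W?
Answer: -2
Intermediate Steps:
D(W) = 1
I = 0 (I = ((3 + 2)*(-4 + 1))*(-2 + 2) = (5*(-3))*0 = -15*0 = 0)
(3 - 1*5) + I*(-3) = (3 - 1*5) + 0*(-3) = (3 - 5) + 0 = -2 + 0 = -2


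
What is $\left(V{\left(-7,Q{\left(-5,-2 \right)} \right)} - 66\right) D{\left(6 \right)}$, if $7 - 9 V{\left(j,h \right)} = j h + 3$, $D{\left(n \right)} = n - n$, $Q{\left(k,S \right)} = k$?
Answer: $0$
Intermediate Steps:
$D{\left(n \right)} = 0$
$V{\left(j,h \right)} = \frac{4}{9} - \frac{h j}{9}$ ($V{\left(j,h \right)} = \frac{7}{9} - \frac{j h + 3}{9} = \frac{7}{9} - \frac{h j + 3}{9} = \frac{7}{9} - \frac{3 + h j}{9} = \frac{7}{9} - \left(\frac{1}{3} + \frac{h j}{9}\right) = \frac{4}{9} - \frac{h j}{9}$)
$\left(V{\left(-7,Q{\left(-5,-2 \right)} \right)} - 66\right) D{\left(6 \right)} = \left(\left(\frac{4}{9} - \left(- \frac{5}{9}\right) \left(-7\right)\right) - 66\right) 0 = \left(\left(\frac{4}{9} - \frac{35}{9}\right) - 66\right) 0 = \left(- \frac{31}{9} - 66\right) 0 = \left(- \frac{625}{9}\right) 0 = 0$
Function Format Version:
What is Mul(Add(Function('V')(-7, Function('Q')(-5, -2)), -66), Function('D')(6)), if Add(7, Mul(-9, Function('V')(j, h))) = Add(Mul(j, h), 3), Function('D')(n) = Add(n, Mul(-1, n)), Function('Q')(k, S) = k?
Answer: 0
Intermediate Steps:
Function('D')(n) = 0
Function('V')(j, h) = Add(Rational(4, 9), Mul(Rational(-1, 9), h, j)) (Function('V')(j, h) = Add(Rational(7, 9), Mul(Rational(-1, 9), Add(Mul(j, h), 3))) = Add(Rational(7, 9), Mul(Rational(-1, 9), Add(Mul(h, j), 3))) = Add(Rational(7, 9), Mul(Rational(-1, 9), Add(3, Mul(h, j)))) = Add(Rational(7, 9), Add(Rational(-1, 3), Mul(Rational(-1, 9), h, j))) = Add(Rational(4, 9), Mul(Rational(-1, 9), h, j)))
Mul(Add(Function('V')(-7, Function('Q')(-5, -2)), -66), Function('D')(6)) = Mul(Add(Add(Rational(4, 9), Mul(Rational(-1, 9), -5, -7)), -66), 0) = Mul(Add(Add(Rational(4, 9), Rational(-35, 9)), -66), 0) = Mul(Add(Rational(-31, 9), -66), 0) = Mul(Rational(-625, 9), 0) = 0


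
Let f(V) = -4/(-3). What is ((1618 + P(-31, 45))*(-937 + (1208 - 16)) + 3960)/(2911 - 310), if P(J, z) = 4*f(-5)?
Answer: 417910/2601 ≈ 160.67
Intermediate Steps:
f(V) = 4/3 (f(V) = -4*(-⅓) = 4/3)
P(J, z) = 16/3 (P(J, z) = 4*(4/3) = 16/3)
((1618 + P(-31, 45))*(-937 + (1208 - 16)) + 3960)/(2911 - 310) = ((1618 + 16/3)*(-937 + (1208 - 16)) + 3960)/(2911 - 310) = (4870*(-937 + 1192)/3 + 3960)/2601 = ((4870/3)*255 + 3960)*(1/2601) = (413950 + 3960)*(1/2601) = 417910*(1/2601) = 417910/2601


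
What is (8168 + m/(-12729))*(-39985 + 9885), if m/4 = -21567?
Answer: -1044035958000/4243 ≈ -2.4606e+8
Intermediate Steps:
m = -86268 (m = 4*(-21567) = -86268)
(8168 + m/(-12729))*(-39985 + 9885) = (8168 - 86268/(-12729))*(-39985 + 9885) = (8168 - 86268*(-1/12729))*(-30100) = (8168 + 28756/4243)*(-30100) = (34685580/4243)*(-30100) = -1044035958000/4243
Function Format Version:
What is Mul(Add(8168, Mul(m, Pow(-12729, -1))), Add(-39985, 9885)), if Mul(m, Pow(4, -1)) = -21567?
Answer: Rational(-1044035958000, 4243) ≈ -2.4606e+8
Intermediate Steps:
m = -86268 (m = Mul(4, -21567) = -86268)
Mul(Add(8168, Mul(m, Pow(-12729, -1))), Add(-39985, 9885)) = Mul(Add(8168, Mul(-86268, Pow(-12729, -1))), Add(-39985, 9885)) = Mul(Add(8168, Mul(-86268, Rational(-1, 12729))), -30100) = Mul(Add(8168, Rational(28756, 4243)), -30100) = Mul(Rational(34685580, 4243), -30100) = Rational(-1044035958000, 4243)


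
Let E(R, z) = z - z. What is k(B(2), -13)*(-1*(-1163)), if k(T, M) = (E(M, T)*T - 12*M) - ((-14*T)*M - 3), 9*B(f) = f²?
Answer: 817589/9 ≈ 90843.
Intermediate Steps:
E(R, z) = 0
B(f) = f²/9
k(T, M) = 3 - 12*M + 14*M*T (k(T, M) = (0*T - 12*M) - ((-14*T)*M - 3) = (0 - 12*M) - (-14*M*T - 3) = -12*M - (-3 - 14*M*T) = -12*M + (3 + 14*M*T) = 3 - 12*M + 14*M*T)
k(B(2), -13)*(-1*(-1163)) = (3 - 12*(-13) + 14*(-13)*((⅑)*2²))*(-1*(-1163)) = (3 + 156 + 14*(-13)*((⅑)*4))*1163 = (3 + 156 + 14*(-13)*(4/9))*1163 = (3 + 156 - 728/9)*1163 = (703/9)*1163 = 817589/9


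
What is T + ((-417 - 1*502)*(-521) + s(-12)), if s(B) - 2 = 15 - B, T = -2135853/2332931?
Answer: 1117070549015/2332931 ≈ 4.7883e+5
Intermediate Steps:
T = -2135853/2332931 (T = -2135853*1/2332931 = -2135853/2332931 ≈ -0.91552)
s(B) = 17 - B (s(B) = 2 + (15 - B) = 17 - B)
T + ((-417 - 1*502)*(-521) + s(-12)) = -2135853/2332931 + ((-417 - 1*502)*(-521) + (17 - 1*(-12))) = -2135853/2332931 + ((-417 - 502)*(-521) + (17 + 12)) = -2135853/2332931 + (-919*(-521) + 29) = -2135853/2332931 + (478799 + 29) = -2135853/2332931 + 478828 = 1117070549015/2332931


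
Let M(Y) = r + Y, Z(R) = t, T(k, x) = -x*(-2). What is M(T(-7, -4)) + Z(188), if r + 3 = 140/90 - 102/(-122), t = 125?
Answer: 63899/549 ≈ 116.39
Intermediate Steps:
T(k, x) = 2*x
r = -334/549 (r = -3 + (140/90 - 102/(-122)) = -3 + (140*(1/90) - 102*(-1/122)) = -3 + (14/9 + 51/61) = -3 + 1313/549 = -334/549 ≈ -0.60838)
Z(R) = 125
M(Y) = -334/549 + Y
M(T(-7, -4)) + Z(188) = (-334/549 + 2*(-4)) + 125 = (-334/549 - 8) + 125 = -4726/549 + 125 = 63899/549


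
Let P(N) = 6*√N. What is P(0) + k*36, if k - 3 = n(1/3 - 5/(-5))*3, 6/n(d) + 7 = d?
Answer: -108/17 ≈ -6.3529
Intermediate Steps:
n(d) = 6/(-7 + d)
k = -3/17 (k = 3 + (6/(-7 + (1/3 - 5/(-5))))*3 = 3 + (6/(-7 + (1*(⅓) - 5*(-⅕))))*3 = 3 + (6/(-7 + (⅓ + 1)))*3 = 3 + (6/(-7 + 4/3))*3 = 3 + (6/(-17/3))*3 = 3 + (6*(-3/17))*3 = 3 - 18/17*3 = 3 - 54/17 = -3/17 ≈ -0.17647)
P(0) + k*36 = 6*√0 - 3/17*36 = 6*0 - 108/17 = 0 - 108/17 = -108/17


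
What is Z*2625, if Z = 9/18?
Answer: 2625/2 ≈ 1312.5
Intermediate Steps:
Z = ½ (Z = 9*(1/18) = ½ ≈ 0.50000)
Z*2625 = (½)*2625 = 2625/2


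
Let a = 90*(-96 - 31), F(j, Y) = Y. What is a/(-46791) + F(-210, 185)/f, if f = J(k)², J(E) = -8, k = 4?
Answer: 1043095/332736 ≈ 3.1349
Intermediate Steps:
a = -11430 (a = 90*(-127) = -11430)
f = 64 (f = (-8)² = 64)
a/(-46791) + F(-210, 185)/f = -11430/(-46791) + 185/64 = -11430*(-1/46791) + 185*(1/64) = 1270/5199 + 185/64 = 1043095/332736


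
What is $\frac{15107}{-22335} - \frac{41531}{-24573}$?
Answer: $\frac{185456858}{182945985} \approx 1.0137$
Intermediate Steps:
$\frac{15107}{-22335} - \frac{41531}{-24573} = 15107 \left(- \frac{1}{22335}\right) - - \frac{41531}{24573} = - \frac{15107}{22335} + \frac{41531}{24573} = \frac{185456858}{182945985}$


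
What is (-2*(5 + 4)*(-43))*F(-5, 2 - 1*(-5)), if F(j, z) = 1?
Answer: 774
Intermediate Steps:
(-2*(5 + 4)*(-43))*F(-5, 2 - 1*(-5)) = (-2*(5 + 4)*(-43))*1 = (-2*9*(-43))*1 = -18*(-43)*1 = 774*1 = 774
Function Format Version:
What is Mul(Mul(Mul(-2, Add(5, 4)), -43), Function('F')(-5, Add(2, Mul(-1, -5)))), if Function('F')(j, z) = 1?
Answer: 774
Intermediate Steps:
Mul(Mul(Mul(-2, Add(5, 4)), -43), Function('F')(-5, Add(2, Mul(-1, -5)))) = Mul(Mul(Mul(-2, Add(5, 4)), -43), 1) = Mul(Mul(Mul(-2, 9), -43), 1) = Mul(Mul(-18, -43), 1) = Mul(774, 1) = 774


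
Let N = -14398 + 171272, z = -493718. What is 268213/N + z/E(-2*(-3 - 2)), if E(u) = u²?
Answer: -9678087029/1960925 ≈ -4935.5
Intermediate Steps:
N = 156874
268213/N + z/E(-2*(-3 - 2)) = 268213/156874 - 493718*1/(4*(-3 - 2)²) = 268213*(1/156874) - 493718/((-2*(-5))²) = 268213/156874 - 493718/(10²) = 268213/156874 - 493718/100 = 268213/156874 - 493718*1/100 = 268213/156874 - 246859/50 = -9678087029/1960925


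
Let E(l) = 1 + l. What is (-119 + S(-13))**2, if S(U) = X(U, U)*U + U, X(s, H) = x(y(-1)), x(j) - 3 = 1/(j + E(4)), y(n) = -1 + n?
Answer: 276676/9 ≈ 30742.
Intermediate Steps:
x(j) = 3 + 1/(5 + j) (x(j) = 3 + 1/(j + (1 + 4)) = 3 + 1/(j + 5) = 3 + 1/(5 + j))
X(s, H) = 10/3 (X(s, H) = (16 + 3*(-1 - 1))/(5 + (-1 - 1)) = (16 + 3*(-2))/(5 - 2) = (16 - 6)/3 = (1/3)*10 = 10/3)
S(U) = 13*U/3 (S(U) = 10*U/3 + U = 13*U/3)
(-119 + S(-13))**2 = (-119 + (13/3)*(-13))**2 = (-119 - 169/3)**2 = (-526/3)**2 = 276676/9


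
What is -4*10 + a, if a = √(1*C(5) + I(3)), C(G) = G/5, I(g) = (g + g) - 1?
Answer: -40 + √6 ≈ -37.551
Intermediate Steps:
I(g) = -1 + 2*g (I(g) = 2*g - 1 = -1 + 2*g)
C(G) = G/5 (C(G) = G*(⅕) = G/5)
a = √6 (a = √(1*((⅕)*5) + (-1 + 2*3)) = √(1*1 + (-1 + 6)) = √(1 + 5) = √6 ≈ 2.4495)
-4*10 + a = -4*10 + √6 = -40 + √6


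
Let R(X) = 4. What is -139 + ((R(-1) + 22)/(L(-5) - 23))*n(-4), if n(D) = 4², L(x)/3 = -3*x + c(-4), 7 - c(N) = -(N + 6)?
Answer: -6395/49 ≈ -130.51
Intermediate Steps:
c(N) = 13 + N (c(N) = 7 - (-1)*(N + 6) = 7 - (-1)*(6 + N) = 7 - (-6 - N) = 7 + (6 + N) = 13 + N)
L(x) = 27 - 9*x (L(x) = 3*(-3*x + (13 - 4)) = 3*(-3*x + 9) = 3*(9 - 3*x) = 27 - 9*x)
n(D) = 16
-139 + ((R(-1) + 22)/(L(-5) - 23))*n(-4) = -139 + ((4 + 22)/((27 - 9*(-5)) - 23))*16 = -139 + (26/((27 + 45) - 23))*16 = -139 + (26/(72 - 23))*16 = -139 + (26/49)*16 = -139 + 416/49 = -6395/49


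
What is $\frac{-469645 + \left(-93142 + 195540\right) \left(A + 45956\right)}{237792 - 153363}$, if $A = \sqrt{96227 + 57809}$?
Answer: $\frac{1568444281}{28143} + \frac{204796 \sqrt{38509}}{84429} \approx 56207.0$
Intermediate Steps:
$A = 2 \sqrt{38509}$ ($A = \sqrt{154036} = 2 \sqrt{38509} \approx 392.47$)
$\frac{-469645 + \left(-93142 + 195540\right) \left(A + 45956\right)}{237792 - 153363} = \frac{-469645 + \left(-93142 + 195540\right) \left(2 \sqrt{38509} + 45956\right)}{237792 - 153363} = \frac{-469645 + 102398 \left(45956 + 2 \sqrt{38509}\right)}{84429} = \left(-469645 + \left(4705802488 + 204796 \sqrt{38509}\right)\right) \frac{1}{84429} = \left(4705332843 + 204796 \sqrt{38509}\right) \frac{1}{84429} = \frac{1568444281}{28143} + \frac{204796 \sqrt{38509}}{84429}$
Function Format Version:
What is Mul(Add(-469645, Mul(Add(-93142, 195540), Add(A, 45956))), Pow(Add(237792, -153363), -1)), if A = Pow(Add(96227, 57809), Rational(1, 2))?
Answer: Add(Rational(1568444281, 28143), Mul(Rational(204796, 84429), Pow(38509, Rational(1, 2)))) ≈ 56207.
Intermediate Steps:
A = Mul(2, Pow(38509, Rational(1, 2))) (A = Pow(154036, Rational(1, 2)) = Mul(2, Pow(38509, Rational(1, 2))) ≈ 392.47)
Mul(Add(-469645, Mul(Add(-93142, 195540), Add(A, 45956))), Pow(Add(237792, -153363), -1)) = Mul(Add(-469645, Mul(Add(-93142, 195540), Add(Mul(2, Pow(38509, Rational(1, 2))), 45956))), Pow(Add(237792, -153363), -1)) = Mul(Add(-469645, Mul(102398, Add(45956, Mul(2, Pow(38509, Rational(1, 2)))))), Pow(84429, -1)) = Mul(Add(-469645, Add(4705802488, Mul(204796, Pow(38509, Rational(1, 2))))), Rational(1, 84429)) = Mul(Add(4705332843, Mul(204796, Pow(38509, Rational(1, 2)))), Rational(1, 84429)) = Add(Rational(1568444281, 28143), Mul(Rational(204796, 84429), Pow(38509, Rational(1, 2))))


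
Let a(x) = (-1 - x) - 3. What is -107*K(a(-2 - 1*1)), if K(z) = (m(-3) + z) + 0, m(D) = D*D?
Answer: -856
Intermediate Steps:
m(D) = D²
a(x) = -4 - x
K(z) = 9 + z (K(z) = ((-3)² + z) + 0 = (9 + z) + 0 = 9 + z)
-107*K(a(-2 - 1*1)) = -107*(9 + (-4 - (-2 - 1*1))) = -107*(9 + (-4 - (-2 - 1))) = -107*(9 + (-4 - 1*(-3))) = -107*(9 + (-4 + 3)) = -107*(9 - 1) = -107*8 = -856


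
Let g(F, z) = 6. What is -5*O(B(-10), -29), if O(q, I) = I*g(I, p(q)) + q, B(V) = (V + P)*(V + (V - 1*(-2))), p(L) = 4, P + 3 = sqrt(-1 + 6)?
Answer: -300 + 90*sqrt(5) ≈ -98.754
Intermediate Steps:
P = -3 + sqrt(5) (P = -3 + sqrt(-1 + 6) = -3 + sqrt(5) ≈ -0.76393)
B(V) = (2 + 2*V)*(-3 + V + sqrt(5)) (B(V) = (V + (-3 + sqrt(5)))*(V + (V - 1*(-2))) = (-3 + V + sqrt(5))*(V + (V + 2)) = (-3 + V + sqrt(5))*(V + (2 + V)) = (-3 + V + sqrt(5))*(2 + 2*V) = (2 + 2*V)*(-3 + V + sqrt(5)))
O(q, I) = q + 6*I (O(q, I) = I*6 + q = 6*I + q = q + 6*I)
-5*O(B(-10), -29) = -5*((-6 + 2*(-10) + 2*sqrt(5) + 2*(-10)**2 - 2*(-10)*(3 - sqrt(5))) + 6*(-29)) = -5*((-6 - 20 + 2*sqrt(5) + 2*100 + (60 - 20*sqrt(5))) - 174) = -5*((-6 - 20 + 2*sqrt(5) + 200 + (60 - 20*sqrt(5))) - 174) = -5*((234 - 18*sqrt(5)) - 174) = -5*(60 - 18*sqrt(5)) = -300 + 90*sqrt(5)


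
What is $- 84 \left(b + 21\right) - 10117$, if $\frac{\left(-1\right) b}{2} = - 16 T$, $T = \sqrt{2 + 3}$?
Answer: $-11881 - 2688 \sqrt{5} \approx -17892.0$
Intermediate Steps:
$T = \sqrt{5} \approx 2.2361$
$b = 32 \sqrt{5}$ ($b = - 2 \left(- 16 \sqrt{5}\right) = 32 \sqrt{5} \approx 71.554$)
$- 84 \left(b + 21\right) - 10117 = - 84 \left(32 \sqrt{5} + 21\right) - 10117 = - 84 \left(21 + 32 \sqrt{5}\right) - 10117 = \left(-1764 - 2688 \sqrt{5}\right) - 10117 = -11881 - 2688 \sqrt{5}$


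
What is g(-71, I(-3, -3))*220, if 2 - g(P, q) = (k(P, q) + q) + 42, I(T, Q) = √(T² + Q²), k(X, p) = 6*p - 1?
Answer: -8580 - 4620*√2 ≈ -15114.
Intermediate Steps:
k(X, p) = -1 + 6*p
I(T, Q) = √(Q² + T²)
g(P, q) = -39 - 7*q (g(P, q) = 2 - (((-1 + 6*q) + q) + 42) = 2 - ((-1 + 7*q) + 42) = 2 - (41 + 7*q) = 2 + (-41 - 7*q) = -39 - 7*q)
g(-71, I(-3, -3))*220 = (-39 - 7*√((-3)² + (-3)²))*220 = (-39 - 7*√(9 + 9))*220 = (-39 - 21*√2)*220 = -8580 - 4620*√2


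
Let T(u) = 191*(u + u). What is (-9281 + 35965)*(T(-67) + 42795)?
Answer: 458991484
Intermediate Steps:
T(u) = 382*u (T(u) = 191*(2*u) = 382*u)
(-9281 + 35965)*(T(-67) + 42795) = (-9281 + 35965)*(382*(-67) + 42795) = 26684*(-25594 + 42795) = 26684*17201 = 458991484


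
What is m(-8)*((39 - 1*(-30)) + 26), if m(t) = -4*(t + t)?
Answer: 6080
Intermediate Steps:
m(t) = -8*t
m(-8)*((39 - 1*(-30)) + 26) = (-8*(-8))*((39 - 1*(-30)) + 26) = 64*((39 + 30) + 26) = 64*(69 + 26) = 64*95 = 6080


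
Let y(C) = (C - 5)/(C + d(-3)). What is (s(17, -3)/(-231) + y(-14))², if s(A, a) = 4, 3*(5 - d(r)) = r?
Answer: 18983449/3415104 ≈ 5.5587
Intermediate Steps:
d(r) = 5 - r/3
y(C) = (-5 + C)/(6 + C) (y(C) = (C - 5)/(C + (5 - ⅓*(-3))) = (-5 + C)/(C + (5 + 1)) = (-5 + C)/(C + 6) = (-5 + C)/(6 + C))
(s(17, -3)/(-231) + y(-14))² = (4/(-231) + (-5 - 14)/(6 - 14))² = (4*(-1/231) - 19/(-8))² = (-4/231 - ⅛*(-19))² = (-4/231 + 19/8)² = (4357/1848)² = 18983449/3415104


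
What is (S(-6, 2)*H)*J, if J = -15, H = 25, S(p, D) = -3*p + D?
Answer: -7500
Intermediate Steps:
S(p, D) = D - 3*p
(S(-6, 2)*H)*J = ((2 - 3*(-6))*25)*(-15) = ((2 + 18)*25)*(-15) = (20*25)*(-15) = 500*(-15) = -7500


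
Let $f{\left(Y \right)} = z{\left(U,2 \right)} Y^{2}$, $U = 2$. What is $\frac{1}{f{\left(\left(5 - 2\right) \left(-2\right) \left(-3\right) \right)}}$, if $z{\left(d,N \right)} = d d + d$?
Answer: $\frac{1}{1944} \approx 0.0005144$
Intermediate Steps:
$z{\left(d,N \right)} = d + d^{2}$ ($z{\left(d,N \right)} = d^{2} + d = d + d^{2}$)
$f{\left(Y \right)} = 6 Y^{2}$ ($f{\left(Y \right)} = 2 \left(1 + 2\right) Y^{2} = 2 \cdot 3 Y^{2} = 6 Y^{2}$)
$\frac{1}{f{\left(\left(5 - 2\right) \left(-2\right) \left(-3\right) \right)}} = \frac{1}{6 \left(\left(5 - 2\right) \left(-2\right) \left(-3\right)\right)^{2}} = \frac{1}{6 \left(3 \left(-2\right) \left(-3\right)\right)^{2}} = \frac{1}{6 \left(\left(-6\right) \left(-3\right)\right)^{2}} = \frac{1}{6 \cdot 18^{2}} = \frac{1}{6 \cdot 324} = \frac{1}{1944}$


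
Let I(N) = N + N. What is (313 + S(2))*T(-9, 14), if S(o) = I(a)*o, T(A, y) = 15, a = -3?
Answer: 4515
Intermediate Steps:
I(N) = 2*N
S(o) = -6*o (S(o) = (2*(-3))*o = -6*o)
(313 + S(2))*T(-9, 14) = (313 - 6*2)*15 = (313 - 12)*15 = 301*15 = 4515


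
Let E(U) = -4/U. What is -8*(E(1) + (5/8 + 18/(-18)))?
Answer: 35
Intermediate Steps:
-8*(E(1) + (5/8 + 18/(-18))) = -8*(-4/1 + (5/8 + 18/(-18))) = -8*(-4*1 + (5*(⅛) + 18*(-1/18))) = -8*(-4 + (5/8 - 1)) = -8*(-4 - 3/8) = -8*(-35/8) = 35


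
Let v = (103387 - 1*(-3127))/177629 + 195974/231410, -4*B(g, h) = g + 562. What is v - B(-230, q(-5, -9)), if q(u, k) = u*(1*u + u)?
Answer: 1735592301128/20552563445 ≈ 84.447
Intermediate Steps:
q(u, k) = 2*u**2 (q(u, k) = u*(u + u) = u*(2*u) = 2*u**2)
B(g, h) = -281/2 - g/4 (B(g, h) = -(g + 562)/4 = -(562 + g)/4 = -281/2 - g/4)
v = 29729535193/20552563445 (v = (103387 + 3127)*(1/177629) + 195974*(1/231410) = 106514*(1/177629) + 97987/115705 = 106514/177629 + 97987/115705 = 29729535193/20552563445 ≈ 1.4465)
v - B(-230, q(-5, -9)) = 29729535193/20552563445 - (-281/2 - 1/4*(-230)) = 29729535193/20552563445 - (-281/2 + 115/2) = 29729535193/20552563445 - 1*(-83) = 29729535193/20552563445 + 83 = 1735592301128/20552563445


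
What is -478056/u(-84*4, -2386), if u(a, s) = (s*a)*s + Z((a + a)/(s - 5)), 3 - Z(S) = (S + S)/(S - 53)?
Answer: 20086478952/80372077818653 ≈ 0.00024992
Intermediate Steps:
Z(S) = 3 - 2*S/(-53 + S) (Z(S) = 3 - (S + S)/(S - 53) = 3 - 2*S/(-53 + S))
u(a, s) = a*s² + (-159 + 2*a/(-5 + s))/(-53 + 2*a/(-5 + s)) (u(a, s) = (s*a)*s + (-159 + (a + a)/(s - 5))/(-53 + (a + a)/(s - 5)) = (a*s)*s + (-159 + (2*a)/(-5 + s))/(-53 + (2*a)/(-5 + s)) = a*s² + (-159 + 2*a/(-5 + s))/(-53 + 2*a/(-5 + s)))
-478056/u(-84*4, -2386) = -478056*(265 - 53*(-2386) + 2*(-84*4))/(795 - 159*(-2386) + 2*(-84*4) - 84*4*(-2386)²*(265 - 53*(-2386) + 2*(-84*4))) = -478056*(265 + 126458 + 2*(-336))/(795 + 379374 + 2*(-336) - 336*5692996*(265 + 126458 + 2*(-336))) = -478056*(265 + 126458 - 672)/(795 + 379374 - 672 - 336*5692996*(265 + 126458 - 672)) = -478056*126051/(795 + 379374 - 672 - 336*5692996*126051) = -478056*126051/(795 + 379374 - 672 - 241116233835456) = -478056/((1/126051)*(-241116233455959)) = -478056/(-80372077818653/42017) = -478056*(-42017/80372077818653) = 20086478952/80372077818653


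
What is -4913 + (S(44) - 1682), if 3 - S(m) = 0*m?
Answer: -6592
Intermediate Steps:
S(m) = 3 (S(m) = 3 - 0*m = 3 - 1*0 = 3 + 0 = 3)
-4913 + (S(44) - 1682) = -4913 + (3 - 1682) = -4913 - 1679 = -6592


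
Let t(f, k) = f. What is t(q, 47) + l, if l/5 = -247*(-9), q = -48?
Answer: 11067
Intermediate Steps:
l = 11115 (l = 5*(-247*(-9)) = 5*2223 = 11115)
t(q, 47) + l = -48 + 11115 = 11067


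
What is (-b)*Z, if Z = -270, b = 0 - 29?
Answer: -7830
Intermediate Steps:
b = -29
(-b)*Z = -1*(-29)*(-270) = 29*(-270) = -7830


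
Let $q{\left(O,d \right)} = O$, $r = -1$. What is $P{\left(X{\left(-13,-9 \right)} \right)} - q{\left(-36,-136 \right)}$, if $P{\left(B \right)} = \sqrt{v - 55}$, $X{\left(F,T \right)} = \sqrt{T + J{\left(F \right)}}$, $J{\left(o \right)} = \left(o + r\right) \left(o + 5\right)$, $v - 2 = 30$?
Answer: $36 + i \sqrt{23} \approx 36.0 + 4.7958 i$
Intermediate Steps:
$v = 32$ ($v = 2 + 30 = 32$)
$J{\left(o \right)} = \left(-1 + o\right) \left(5 + o\right)$ ($J{\left(o \right)} = \left(o - 1\right) \left(o + 5\right) = \left(-1 + o\right) \left(5 + o\right)$)
$X{\left(F,T \right)} = \sqrt{-5 + T + F^{2} + 4 F}$ ($X{\left(F,T \right)} = \sqrt{T + \left(-5 + F^{2} + 4 F\right)} = \sqrt{-5 + T + F^{2} + 4 F}$)
$P{\left(B \right)} = i \sqrt{23}$ ($P{\left(B \right)} = \sqrt{32 - 55} = \sqrt{-23} = i \sqrt{23}$)
$P{\left(X{\left(-13,-9 \right)} \right)} - q{\left(-36,-136 \right)} = i \sqrt{23} - -36 = i \sqrt{23} + 36 = 36 + i \sqrt{23}$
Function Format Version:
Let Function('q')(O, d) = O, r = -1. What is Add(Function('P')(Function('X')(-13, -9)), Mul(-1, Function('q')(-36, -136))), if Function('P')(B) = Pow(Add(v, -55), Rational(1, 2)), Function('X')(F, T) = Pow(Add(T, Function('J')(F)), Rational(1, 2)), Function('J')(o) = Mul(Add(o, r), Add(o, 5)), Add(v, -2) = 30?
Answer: Add(36, Mul(I, Pow(23, Rational(1, 2)))) ≈ Add(36.000, Mul(4.7958, I))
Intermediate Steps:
v = 32 (v = Add(2, 30) = 32)
Function('J')(o) = Mul(Add(-1, o), Add(5, o)) (Function('J')(o) = Mul(Add(o, -1), Add(o, 5)) = Mul(Add(-1, o), Add(5, o)))
Function('X')(F, T) = Pow(Add(-5, T, Pow(F, 2), Mul(4, F)), Rational(1, 2)) (Function('X')(F, T) = Pow(Add(T, Add(-5, Pow(F, 2), Mul(4, F))), Rational(1, 2)) = Pow(Add(-5, T, Pow(F, 2), Mul(4, F)), Rational(1, 2)))
Function('P')(B) = Mul(I, Pow(23, Rational(1, 2))) (Function('P')(B) = Pow(Add(32, -55), Rational(1, 2)) = Pow(-23, Rational(1, 2)) = Mul(I, Pow(23, Rational(1, 2))))
Add(Function('P')(Function('X')(-13, -9)), Mul(-1, Function('q')(-36, -136))) = Add(Mul(I, Pow(23, Rational(1, 2))), Mul(-1, -36)) = Add(Mul(I, Pow(23, Rational(1, 2))), 36) = Add(36, Mul(I, Pow(23, Rational(1, 2))))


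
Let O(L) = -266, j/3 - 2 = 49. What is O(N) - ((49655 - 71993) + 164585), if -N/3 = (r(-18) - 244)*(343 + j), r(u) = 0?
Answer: -142513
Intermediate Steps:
j = 153 (j = 6 + 3*49 = 6 + 147 = 153)
N = 363072 (N = -3*(0 - 244)*(343 + 153) = -(-732)*496 = -3*(-121024) = 363072)
O(N) - ((49655 - 71993) + 164585) = -266 - ((49655 - 71993) + 164585) = -266 - (-22338 + 164585) = -266 - 1*142247 = -266 - 142247 = -142513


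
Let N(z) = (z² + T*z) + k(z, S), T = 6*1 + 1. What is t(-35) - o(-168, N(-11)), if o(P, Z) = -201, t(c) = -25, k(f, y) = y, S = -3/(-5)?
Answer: 176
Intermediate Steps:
S = ⅗ (S = -3*(-⅕) = ⅗ ≈ 0.60000)
T = 7 (T = 6 + 1 = 7)
N(z) = ⅗ + z² + 7*z (N(z) = (z² + 7*z) + ⅗ = ⅗ + z² + 7*z)
t(-35) - o(-168, N(-11)) = -25 - 1*(-201) = -25 + 201 = 176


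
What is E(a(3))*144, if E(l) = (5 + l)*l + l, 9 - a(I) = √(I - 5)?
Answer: 19152 - 3456*I*√2 ≈ 19152.0 - 4887.5*I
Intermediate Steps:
a(I) = 9 - √(-5 + I) (a(I) = 9 - √(I - 5) = 9 - √(-5 + I))
E(l) = l + l*(5 + l) (E(l) = l*(5 + l) + l = l + l*(5 + l))
E(a(3))*144 = ((9 - √(-5 + 3))*(6 + (9 - √(-5 + 3))))*144 = ((9 - √(-2))*(6 + (9 - √(-2))))*144 = ((9 - I*√2)*(6 + (9 - I*√2)))*144 = ((9 - I*√2)*(15 - I*√2))*144 = 144*(9 - I*√2)*(15 - I*√2)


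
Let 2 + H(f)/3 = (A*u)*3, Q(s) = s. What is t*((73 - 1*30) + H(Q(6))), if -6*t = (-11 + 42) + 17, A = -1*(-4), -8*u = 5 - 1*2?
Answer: -188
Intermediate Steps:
u = -3/8 (u = -(5 - 1*2)/8 = -(5 - 2)/8 = -⅛*3 = -3/8 ≈ -0.37500)
A = 4
H(f) = -39/2 (H(f) = -6 + 3*((4*(-3/8))*3) = -6 + 3*(-3/2*3) = -6 + 3*(-9/2) = -6 - 27/2 = -39/2)
t = -8 (t = -((-11 + 42) + 17)/6 = -(31 + 17)/6 = -⅙*48 = -8)
t*((73 - 1*30) + H(Q(6))) = -8*((73 - 1*30) - 39/2) = -8*((73 - 30) - 39/2) = -8*(43 - 39/2) = -8*47/2 = -188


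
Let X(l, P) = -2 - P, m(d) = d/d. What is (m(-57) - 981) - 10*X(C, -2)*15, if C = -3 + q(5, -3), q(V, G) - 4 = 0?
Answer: -980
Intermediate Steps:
m(d) = 1
q(V, G) = 4 (q(V, G) = 4 + 0 = 4)
C = 1 (C = -3 + 4 = 1)
(m(-57) - 981) - 10*X(C, -2)*15 = (1 - 981) - 10*(-2 - 1*(-2))*15 = -980 - 10*(-2 + 2)*15 = -980 - 10*0*15 = -980 + 0*15 = -980 + 0 = -980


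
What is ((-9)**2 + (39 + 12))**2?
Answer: 17424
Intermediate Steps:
((-9)**2 + (39 + 12))**2 = (81 + 51)**2 = 132**2 = 17424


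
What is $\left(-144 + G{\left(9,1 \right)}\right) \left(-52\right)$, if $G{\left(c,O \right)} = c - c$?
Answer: $7488$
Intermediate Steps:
$G{\left(c,O \right)} = 0$
$\left(-144 + G{\left(9,1 \right)}\right) \left(-52\right) = \left(-144 + 0\right) \left(-52\right) = \left(-144\right) \left(-52\right) = 7488$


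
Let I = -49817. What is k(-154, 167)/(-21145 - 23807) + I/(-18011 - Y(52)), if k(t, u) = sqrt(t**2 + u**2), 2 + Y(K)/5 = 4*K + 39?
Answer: 49817/19236 - sqrt(51605)/44952 ≈ 2.5847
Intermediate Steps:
Y(K) = 185 + 20*K (Y(K) = -10 + 5*(4*K + 39) = -10 + 5*(39 + 4*K) = -10 + (195 + 20*K) = 185 + 20*K)
k(-154, 167)/(-21145 - 23807) + I/(-18011 - Y(52)) = sqrt((-154)**2 + 167**2)/(-21145 - 23807) - 49817/(-18011 - (185 + 20*52)) = sqrt(23716 + 27889)/(-44952) - 49817/(-18011 - (185 + 1040)) = sqrt(51605)*(-1/44952) - 49817/(-18011 - 1*1225) = -sqrt(51605)/44952 - 49817/(-18011 - 1225) = -sqrt(51605)/44952 - 49817/(-19236) = -sqrt(51605)/44952 - 49817*(-1/19236) = -sqrt(51605)/44952 + 49817/19236 = 49817/19236 - sqrt(51605)/44952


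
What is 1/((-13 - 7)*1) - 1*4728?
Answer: -94561/20 ≈ -4728.0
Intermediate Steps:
1/((-13 - 7)*1) - 1*4728 = 1/(-20*1) - 4728 = 1/(-20) - 4728 = -1/20 - 4728 = -94561/20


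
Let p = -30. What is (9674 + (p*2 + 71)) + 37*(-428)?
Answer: -6151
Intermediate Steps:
(9674 + (p*2 + 71)) + 37*(-428) = (9674 + (-30*2 + 71)) + 37*(-428) = (9674 + (-60 + 71)) - 15836 = (9674 + 11) - 15836 = 9685 - 15836 = -6151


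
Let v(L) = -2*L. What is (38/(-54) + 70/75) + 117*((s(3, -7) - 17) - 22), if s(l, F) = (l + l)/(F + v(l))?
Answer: -623264/135 ≈ -4616.8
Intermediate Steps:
s(l, F) = 2*l/(F - 2*l) (s(l, F) = (l + l)/(F - 2*l) = (2*l)/(F - 2*l) = 2*l/(F - 2*l))
(38/(-54) + 70/75) + 117*((s(3, -7) - 17) - 22) = (38/(-54) + 70/75) + 117*((2*3/(-7 - 2*3) - 17) - 22) = (38*(-1/54) + 70*(1/75)) + 117*((2*3/(-7 - 6) - 17) - 22) = (-19/27 + 14/15) + 117*((2*3/(-13) - 17) - 22) = 31/135 + 117*((2*3*(-1/13) - 17) - 22) = 31/135 + 117*((-6/13 - 17) - 22) = 31/135 + 117*(-227/13 - 22) = 31/135 + 117*(-513/13) = 31/135 - 4617 = -623264/135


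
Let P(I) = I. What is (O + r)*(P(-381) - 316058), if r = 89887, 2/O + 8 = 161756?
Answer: -2300360031347921/80874 ≈ -2.8444e+10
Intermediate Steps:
O = 1/80874 (O = 2/(-8 + 161756) = 2/161748 = 2*(1/161748) = 1/80874 ≈ 1.2365e-5)
(O + r)*(P(-381) - 316058) = (1/80874 + 89887)*(-381 - 316058) = (7269521239/80874)*(-316439) = -2300360031347921/80874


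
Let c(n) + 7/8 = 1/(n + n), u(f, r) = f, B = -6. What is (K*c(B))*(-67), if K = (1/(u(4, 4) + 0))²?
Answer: 1541/384 ≈ 4.0130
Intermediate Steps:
c(n) = -7/8 + 1/(2*n) (c(n) = -7/8 + 1/(n + n) = -7/8 + 1/(2*n))
K = 1/16 (K = (1/(4 + 0))² = (1/4)² = (¼)² = 1/16 ≈ 0.062500)
(K*c(B))*(-67) = (((⅛)*(4 - 7*(-6))/(-6))/16)*(-67) = (((⅛)*(-⅙)*(4 + 42))/16)*(-67) = (((⅛)*(-⅙)*46)/16)*(-67) = ((1/16)*(-23/24))*(-67) = -23/384*(-67) = 1541/384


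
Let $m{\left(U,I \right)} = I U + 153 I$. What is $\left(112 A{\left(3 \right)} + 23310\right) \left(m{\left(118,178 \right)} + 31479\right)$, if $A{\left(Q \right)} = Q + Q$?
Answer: $1911773094$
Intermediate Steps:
$A{\left(Q \right)} = 2 Q$
$m{\left(U,I \right)} = 153 I + I U$
$\left(112 A{\left(3 \right)} + 23310\right) \left(m{\left(118,178 \right)} + 31479\right) = \left(112 \cdot 2 \cdot 3 + 23310\right) \left(178 \left(153 + 118\right) + 31479\right) = \left(112 \cdot 6 + 23310\right) \left(178 \cdot 271 + 31479\right) = \left(672 + 23310\right) \left(48238 + 31479\right) = 23982 \cdot 79717 = 1911773094$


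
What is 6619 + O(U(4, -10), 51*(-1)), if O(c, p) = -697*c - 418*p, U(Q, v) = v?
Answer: 34907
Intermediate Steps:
6619 + O(U(4, -10), 51*(-1)) = 6619 + (-697*(-10) - 21318*(-1)) = 6619 + (6970 - 418*(-51)) = 6619 + (6970 + 21318) = 6619 + 28288 = 34907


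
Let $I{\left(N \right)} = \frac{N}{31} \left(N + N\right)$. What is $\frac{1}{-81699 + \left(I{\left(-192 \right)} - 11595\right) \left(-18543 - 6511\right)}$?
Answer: $\frac{31}{7155821049} \approx 4.3321 \cdot 10^{-9}$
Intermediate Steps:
$I{\left(N \right)} = \frac{2 N^{2}}{31}$ ($I{\left(N \right)} = N \frac{1}{31} \cdot 2 N = \frac{N}{31} \cdot 2 N = \frac{2 N^{2}}{31}$)
$\frac{1}{-81699 + \left(I{\left(-192 \right)} - 11595\right) \left(-18543 - 6511\right)} = \frac{1}{-81699 + \left(\frac{2 \left(-192\right)^{2}}{31} - 11595\right) \left(-18543 - 6511\right)} = \frac{1}{-81699 + \left(\frac{2}{31} \cdot 36864 - 11595\right) \left(-25054\right)} = \frac{1}{-81699 + \left(\frac{73728}{31} - 11595\right) \left(-25054\right)} = \frac{1}{-81699 - - \frac{7158353718}{31}} = \frac{1}{-81699 + \frac{7158353718}{31}} = \frac{1}{\frac{7155821049}{31}} = \frac{31}{7155821049}$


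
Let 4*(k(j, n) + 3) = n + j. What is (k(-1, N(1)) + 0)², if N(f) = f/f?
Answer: 9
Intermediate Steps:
N(f) = 1
k(j, n) = -3 + j/4 + n/4 (k(j, n) = -3 + (n + j)/4 = -3 + (j + n)/4 = -3 + (j/4 + n/4) = -3 + j/4 + n/4)
(k(-1, N(1)) + 0)² = ((-3 + (¼)*(-1) + (¼)*1) + 0)² = ((-3 - ¼ + ¼) + 0)² = (-3 + 0)² = (-3)² = 9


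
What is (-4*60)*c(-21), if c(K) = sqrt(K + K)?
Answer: -240*I*sqrt(42) ≈ -1555.4*I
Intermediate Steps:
c(K) = sqrt(2)*sqrt(K) (c(K) = sqrt(2*K) = sqrt(2)*sqrt(K))
(-4*60)*c(-21) = (-4*60)*(sqrt(2)*sqrt(-21)) = -240*sqrt(2)*I*sqrt(21) = -240*I*sqrt(42)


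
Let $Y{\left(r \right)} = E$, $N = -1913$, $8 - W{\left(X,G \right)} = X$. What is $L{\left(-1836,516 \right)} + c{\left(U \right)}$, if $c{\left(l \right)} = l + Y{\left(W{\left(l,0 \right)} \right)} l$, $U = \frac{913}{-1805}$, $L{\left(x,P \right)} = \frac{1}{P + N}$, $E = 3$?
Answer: $- \frac{5103649}{2521585} \approx -2.024$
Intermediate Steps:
$W{\left(X,G \right)} = 8 - X$
$L{\left(x,P \right)} = \frac{1}{-1913 + P}$ ($L{\left(x,P \right)} = \frac{1}{P - 1913} = \frac{1}{-1913 + P}$)
$Y{\left(r \right)} = 3$
$U = - \frac{913}{1805}$ ($U = 913 \left(- \frac{1}{1805}\right) = - \frac{913}{1805} \approx -0.50582$)
$c{\left(l \right)} = 4 l$ ($c{\left(l \right)} = l + 3 l = 4 l$)
$L{\left(-1836,516 \right)} + c{\left(U \right)} = \frac{1}{-1913 + 516} + 4 \left(- \frac{913}{1805}\right) = \frac{1}{-1397} - \frac{3652}{1805} = - \frac{1}{1397} - \frac{3652}{1805} = - \frac{5103649}{2521585}$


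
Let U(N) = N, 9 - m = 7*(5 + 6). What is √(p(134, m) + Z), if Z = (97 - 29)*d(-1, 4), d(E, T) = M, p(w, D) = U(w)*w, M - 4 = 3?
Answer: 96*√2 ≈ 135.76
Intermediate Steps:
M = 7 (M = 4 + 3 = 7)
m = -68 (m = 9 - 7*(5 + 6) = 9 - 7*11 = 9 - 1*77 = 9 - 77 = -68)
p(w, D) = w² (p(w, D) = w*w = w²)
d(E, T) = 7
Z = 476 (Z = (97 - 29)*7 = 68*7 = 476)
√(p(134, m) + Z) = √(134² + 476) = √(17956 + 476) = √18432 = 96*√2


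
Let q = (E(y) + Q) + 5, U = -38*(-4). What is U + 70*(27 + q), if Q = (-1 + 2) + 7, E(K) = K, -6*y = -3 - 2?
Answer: 9031/3 ≈ 3010.3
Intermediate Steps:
y = ⅚ (y = -(-3 - 2)/6 = -⅙*(-5) = ⅚ ≈ 0.83333)
Q = 8 (Q = 1 + 7 = 8)
U = 152
q = 83/6 (q = (⅚ + 8) + 5 = 53/6 + 5 = 83/6 ≈ 13.833)
U + 70*(27 + q) = 152 + 70*(27 + 83/6) = 152 + 70*(245/6) = 152 + 8575/3 = 9031/3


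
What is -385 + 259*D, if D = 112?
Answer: 28623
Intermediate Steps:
-385 + 259*D = -385 + 259*112 = -385 + 29008 = 28623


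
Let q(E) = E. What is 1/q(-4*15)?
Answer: -1/60 ≈ -0.016667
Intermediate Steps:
1/q(-4*15) = 1/(-4*15) = 1/(-60) = -1/60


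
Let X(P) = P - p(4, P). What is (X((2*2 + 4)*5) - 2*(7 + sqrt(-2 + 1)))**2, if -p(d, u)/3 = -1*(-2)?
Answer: 1020 - 128*I ≈ 1020.0 - 128.0*I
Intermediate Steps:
p(d, u) = -6 (p(d, u) = -(-3)*(-2) = -3*2 = -6)
X(P) = 6 + P (X(P) = P - 1*(-6) = P + 6 = 6 + P)
(X((2*2 + 4)*5) - 2*(7 + sqrt(-2 + 1)))**2 = ((6 + (2*2 + 4)*5) - 2*(7 + sqrt(-2 + 1)))**2 = ((6 + (4 + 4)*5) - 2*(7 + sqrt(-1)))**2 = ((6 + 8*5) - 2*(7 + I))**2 = ((6 + 40) + (-14 - 2*I))**2 = (46 + (-14 - 2*I))**2 = (32 - 2*I)**2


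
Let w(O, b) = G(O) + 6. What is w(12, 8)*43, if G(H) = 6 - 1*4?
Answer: 344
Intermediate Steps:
G(H) = 2 (G(H) = 6 - 4 = 2)
w(O, b) = 8 (w(O, b) = 2 + 6 = 8)
w(12, 8)*43 = 8*43 = 344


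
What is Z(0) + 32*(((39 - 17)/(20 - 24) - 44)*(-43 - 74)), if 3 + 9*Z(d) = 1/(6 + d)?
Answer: 10007695/54 ≈ 1.8533e+5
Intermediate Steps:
Z(d) = -⅓ + 1/(9*(6 + d))
Z(0) + 32*(((39 - 17)/(20 - 24) - 44)*(-43 - 74)) = (-17 - 3*0)/(9*(6 + 0)) + 32*(((39 - 17)/(20 - 24) - 44)*(-43 - 74)) = (⅑)*(-17 + 0)/6 + 32*((22/(-4) - 44)*(-117)) = (⅑)*(⅙)*(-17) + 32*((22*(-¼) - 44)*(-117)) = -17/54 + 32*((-11/2 - 44)*(-117)) = -17/54 + 32*(-99/2*(-117)) = -17/54 + 32*(11583/2) = -17/54 + 185328 = 10007695/54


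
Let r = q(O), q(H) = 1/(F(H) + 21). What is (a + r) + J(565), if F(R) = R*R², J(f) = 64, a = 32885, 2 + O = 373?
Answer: 1682535149569/51064832 ≈ 32949.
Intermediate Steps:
O = 371 (O = -2 + 373 = 371)
F(R) = R³
q(H) = 1/(21 + H³) (q(H) = 1/(H³ + 21) = 1/(21 + H³))
r = 1/51064832 (r = 1/(21 + 371³) = 1/(21 + 51064811) = 1/51064832 ≈ 1.9583e-8)
(a + r) + J(565) = (32885 + 1/51064832) + 64 = 1679267000321/51064832 + 64 = 1682535149569/51064832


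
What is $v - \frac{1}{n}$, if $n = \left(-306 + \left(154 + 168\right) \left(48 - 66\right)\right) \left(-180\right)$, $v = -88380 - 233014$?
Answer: $- \frac{353006313841}{1098360} \approx -3.2139 \cdot 10^{5}$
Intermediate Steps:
$v = -321394$ ($v = -88380 - 233014 = -321394$)
$n = 1098360$ ($n = \left(-306 + 322 \left(-18\right)\right) \left(-180\right) = \left(-306 - 5796\right) \left(-180\right) = \left(-6102\right) \left(-180\right) = 1098360$)
$v - \frac{1}{n} = -321394 - \frac{1}{1098360} = - \frac{353006313841}{1098360}$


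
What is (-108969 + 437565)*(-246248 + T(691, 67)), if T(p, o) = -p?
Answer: -81143167644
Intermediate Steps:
(-108969 + 437565)*(-246248 + T(691, 67)) = (-108969 + 437565)*(-246248 - 1*691) = 328596*(-246248 - 691) = 328596*(-246939) = -81143167644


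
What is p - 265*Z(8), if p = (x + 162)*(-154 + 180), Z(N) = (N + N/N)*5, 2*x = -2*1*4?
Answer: -7817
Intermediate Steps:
x = -4 (x = (-2*1*4)/2 = (-2*4)/2 = (1/2)*(-8) = -4)
Z(N) = 5 + 5*N (Z(N) = (N + 1)*5 = (1 + N)*5 = 5 + 5*N)
p = 4108 (p = (-4 + 162)*(-154 + 180) = 158*26 = 4108)
p - 265*Z(8) = 4108 - 265*(5 + 5*8) = 4108 - 265*(5 + 40) = 4108 - 265*45 = 4108 - 11925 = -7817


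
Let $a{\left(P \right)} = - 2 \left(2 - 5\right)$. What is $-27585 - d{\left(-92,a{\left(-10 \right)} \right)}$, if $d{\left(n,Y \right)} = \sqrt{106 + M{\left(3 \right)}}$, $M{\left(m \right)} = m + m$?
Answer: $-27585 - 4 \sqrt{7} \approx -27596.0$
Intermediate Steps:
$M{\left(m \right)} = 2 m$
$a{\left(P \right)} = 6$ ($a{\left(P \right)} = \left(-2\right) \left(-3\right) = 6$)
$d{\left(n,Y \right)} = 4 \sqrt{7}$ ($d{\left(n,Y \right)} = \sqrt{106 + 2 \cdot 3} = \sqrt{106 + 6} = \sqrt{112} = 4 \sqrt{7}$)
$-27585 - d{\left(-92,a{\left(-10 \right)} \right)} = -27585 - 4 \sqrt{7}$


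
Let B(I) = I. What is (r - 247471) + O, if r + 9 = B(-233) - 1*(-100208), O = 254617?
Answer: 107112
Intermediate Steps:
r = 99966 (r = -9 + (-233 - 1*(-100208)) = -9 + (-233 + 100208) = -9 + 99975 = 99966)
(r - 247471) + O = (99966 - 247471) + 254617 = -147505 + 254617 = 107112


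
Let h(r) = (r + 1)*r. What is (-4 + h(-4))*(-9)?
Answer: -72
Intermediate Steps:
h(r) = r*(1 + r) (h(r) = (1 + r)*r = r*(1 + r))
(-4 + h(-4))*(-9) = (-4 - 4*(1 - 4))*(-9) = (-4 - 4*(-3))*(-9) = (-4 + 12)*(-9) = 8*(-9) = -72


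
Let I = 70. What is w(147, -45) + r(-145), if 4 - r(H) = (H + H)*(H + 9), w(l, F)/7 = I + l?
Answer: -37917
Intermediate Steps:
w(l, F) = 490 + 7*l (w(l, F) = 7*(70 + l) = 490 + 7*l)
r(H) = 4 - 2*H*(9 + H) (r(H) = 4 - (H + H)*(H + 9) = 4 - 2*H*(9 + H))
w(147, -45) + r(-145) = (490 + 7*147) + (4 - 18*(-145) - 2*(-145)²) = (490 + 1029) + (4 + 2610 - 2*21025) = 1519 + (4 + 2610 - 42050) = 1519 - 39436 = -37917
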